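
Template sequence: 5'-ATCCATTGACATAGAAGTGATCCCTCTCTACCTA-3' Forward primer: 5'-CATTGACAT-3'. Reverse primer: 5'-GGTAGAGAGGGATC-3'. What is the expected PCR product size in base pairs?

29 bp

Forward primer CATTGACAT is found on the top strand at positions 4–12.
Reverse complement of the reverse primer: GATCCCTCTCTACC. This occurs on the top strand at positions 19–32.
The product runs from position 4 to position 32, so its length is 32 − 4 + 1 = 29 bp.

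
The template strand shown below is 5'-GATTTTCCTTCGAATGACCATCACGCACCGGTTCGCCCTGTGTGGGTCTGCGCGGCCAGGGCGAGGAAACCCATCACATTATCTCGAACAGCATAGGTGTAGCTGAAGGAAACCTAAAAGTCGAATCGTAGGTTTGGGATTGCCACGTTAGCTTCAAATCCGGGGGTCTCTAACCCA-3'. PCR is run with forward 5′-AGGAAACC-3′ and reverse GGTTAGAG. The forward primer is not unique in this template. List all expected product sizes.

112 bp, 69 bp

The forward primer AGGAAACC matches the top strand at positions 64–71, 107–114.
The reverse primer's reverse complement is CTCTAACC, matching at positions 168–175.
Each forward site pairs with the reverse site to give a product ending at position 175: sizes 112, 69 bp.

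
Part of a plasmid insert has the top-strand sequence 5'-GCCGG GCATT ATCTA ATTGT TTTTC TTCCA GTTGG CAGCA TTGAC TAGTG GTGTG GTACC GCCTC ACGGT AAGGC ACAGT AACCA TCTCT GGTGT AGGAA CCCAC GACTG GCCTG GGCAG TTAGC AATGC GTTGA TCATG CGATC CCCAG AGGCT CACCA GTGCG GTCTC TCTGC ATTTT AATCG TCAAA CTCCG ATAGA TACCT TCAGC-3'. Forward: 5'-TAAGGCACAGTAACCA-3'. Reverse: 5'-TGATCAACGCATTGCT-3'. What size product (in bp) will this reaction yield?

69 bp

Forward primer TAAGGCACAGTAACCA is found on the top strand at positions 70–85.
Taking the reverse complement of TGATCAACGCATTGCT gives AGCAATGCGTTGATCA, found at positions 123–138 on the template; the primer anneals here to the top strand with its 3' end pointing upstream.
The product runs from position 70 to position 138, so its length is 138 − 70 + 1 = 69 bp.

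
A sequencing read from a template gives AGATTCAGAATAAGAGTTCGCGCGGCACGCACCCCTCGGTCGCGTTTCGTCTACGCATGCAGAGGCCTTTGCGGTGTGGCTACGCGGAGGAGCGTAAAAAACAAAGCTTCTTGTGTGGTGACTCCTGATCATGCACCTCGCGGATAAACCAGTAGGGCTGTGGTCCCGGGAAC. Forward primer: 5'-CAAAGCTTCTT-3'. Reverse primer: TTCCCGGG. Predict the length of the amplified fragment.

71 bp

Forward primer CAAAGCTTCTT is found on the top strand at positions 102–112.
Taking the reverse complement of TTCCCGGG gives CCCGGGAA, found at positions 165–172 on the template; the primer anneals here to the top strand with its 3' end pointing upstream.
Product length = (reverse-primer end) − (forward-primer start) + 1 = 172 − 102 + 1 = 71 bp.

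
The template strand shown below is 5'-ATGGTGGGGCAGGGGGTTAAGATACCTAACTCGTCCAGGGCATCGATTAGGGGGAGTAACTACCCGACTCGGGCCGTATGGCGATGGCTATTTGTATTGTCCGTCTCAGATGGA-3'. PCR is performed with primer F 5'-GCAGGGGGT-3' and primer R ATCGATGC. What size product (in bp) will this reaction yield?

Scanning the template, GCAGGGGGT occurs at positions 9–17; this primer anneals to the bottom strand there with its 3' end pointing downstream.
Taking the reverse complement of ATCGATGC gives GCATCGAT, found at positions 40–47 on the template; the primer anneals here to the top strand with its 3' end pointing upstream.
Product length = (reverse-primer end) − (forward-primer start) + 1 = 47 − 9 + 1 = 39 bp.

39 bp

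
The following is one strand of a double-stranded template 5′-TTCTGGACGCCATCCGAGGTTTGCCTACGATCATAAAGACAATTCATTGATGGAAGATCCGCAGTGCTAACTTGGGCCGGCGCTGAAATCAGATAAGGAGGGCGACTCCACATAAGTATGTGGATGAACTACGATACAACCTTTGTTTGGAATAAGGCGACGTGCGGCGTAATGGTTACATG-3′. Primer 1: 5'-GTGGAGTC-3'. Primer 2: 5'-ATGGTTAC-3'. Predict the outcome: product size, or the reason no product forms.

Primer 1 (GTGGAGTC) has reverse complement GACTCCAC, which matches the top strand at positions 104–111; primer 1 anneals to the top strand there with its 3' end pointing upstream toward position 104.
Primer 2 (ATGGTTAC) matches the top strand directly at positions 172–179; it anneals to the bottom strand with its 3' end pointing downstream toward position 179.
The 3' ends diverge (primer 1 extends toward position 1, primer 2 toward position 182), so the primers never converge on a shared product.

No product — the primers' 3' ends point away from each other.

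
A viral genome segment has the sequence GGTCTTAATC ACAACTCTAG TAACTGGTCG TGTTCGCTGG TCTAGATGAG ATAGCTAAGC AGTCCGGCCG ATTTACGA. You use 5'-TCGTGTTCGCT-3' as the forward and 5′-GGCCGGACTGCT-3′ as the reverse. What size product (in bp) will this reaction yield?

Scanning the template, TCGTGTTCGCT occurs at positions 28–38; this primer anneals to the bottom strand there with its 3' end pointing downstream.
Taking the reverse complement of GGCCGGACTGCT gives AGCAGTCCGGCC, found at positions 58–69 on the template; the primer anneals here to the top strand with its 3' end pointing upstream.
Product length = (reverse-primer end) − (forward-primer start) + 1 = 69 − 28 + 1 = 42 bp.

42 bp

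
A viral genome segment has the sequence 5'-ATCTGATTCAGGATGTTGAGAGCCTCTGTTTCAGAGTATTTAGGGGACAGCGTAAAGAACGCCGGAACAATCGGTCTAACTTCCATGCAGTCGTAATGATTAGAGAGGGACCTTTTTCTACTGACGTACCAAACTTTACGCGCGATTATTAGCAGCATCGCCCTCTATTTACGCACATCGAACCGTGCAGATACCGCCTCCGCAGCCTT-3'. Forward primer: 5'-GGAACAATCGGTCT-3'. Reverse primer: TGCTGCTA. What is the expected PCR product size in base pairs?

Scanning the template, GGAACAATCGGTCT occurs at positions 64–77; this primer anneals to the bottom strand there with its 3' end pointing downstream.
Reverse complement of the reverse primer: TAGCAGCA. This occurs on the top strand at positions 150–157.
Product length = (reverse-primer end) − (forward-primer start) + 1 = 157 − 64 + 1 = 94 bp.

94 bp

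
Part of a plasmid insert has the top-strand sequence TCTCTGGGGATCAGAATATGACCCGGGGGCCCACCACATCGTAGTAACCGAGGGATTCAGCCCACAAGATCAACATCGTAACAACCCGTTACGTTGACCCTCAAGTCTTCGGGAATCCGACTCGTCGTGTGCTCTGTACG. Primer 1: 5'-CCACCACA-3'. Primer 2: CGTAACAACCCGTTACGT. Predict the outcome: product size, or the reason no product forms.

No product — both primers anneal to the same strand and extend in the same direction.

Primer 1 (CCACCACA) matches the top strand at positions 31–38 (3' end points downstream).
Primer 2 (CGTAACAACCCGTTACGT) also matches the top strand directly, at positions 77–94 — its reverse complement ACGTAACGGGTTGTTACG is not present.
Both primers anneal to the bottom strand with 3' ends pointing the same way, so neither can prime synthesis back toward the other.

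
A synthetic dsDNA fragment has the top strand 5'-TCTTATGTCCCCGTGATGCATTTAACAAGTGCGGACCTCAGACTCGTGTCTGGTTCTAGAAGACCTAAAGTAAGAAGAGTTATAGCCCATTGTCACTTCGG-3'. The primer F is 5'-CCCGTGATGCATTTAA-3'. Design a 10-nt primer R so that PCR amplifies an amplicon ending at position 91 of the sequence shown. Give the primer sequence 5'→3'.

5'-AATGGGCTAT-3'

The forward primer binds at positions 10–25; the product's 3' end on the top strand is position 91.
The reverse primer anneals to the top strand over positions 82–91, i.e. to ATAGCCCATT.
Its sequence written 5'→3' is the reverse complement: AATGGGCTAT.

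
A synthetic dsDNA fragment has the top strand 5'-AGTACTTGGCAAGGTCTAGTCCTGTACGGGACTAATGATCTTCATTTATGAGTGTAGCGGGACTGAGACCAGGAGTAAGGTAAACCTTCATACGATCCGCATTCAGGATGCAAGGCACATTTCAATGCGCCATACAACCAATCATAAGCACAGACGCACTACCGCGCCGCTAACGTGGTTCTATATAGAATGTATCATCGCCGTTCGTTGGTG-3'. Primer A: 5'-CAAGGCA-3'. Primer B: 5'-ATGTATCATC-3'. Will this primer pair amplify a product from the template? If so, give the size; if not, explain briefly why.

Primer A (CAAGGCA) matches the top strand at positions 111–117 (3' end points downstream).
Primer B (ATGTATCATC) also matches the top strand directly, at positions 190–199 — its reverse complement GATGATACAT is not present.
Both primers anneal to the bottom strand with 3' ends pointing the same way, so neither can prime synthesis back toward the other.

No product — both primers anneal to the same strand and extend in the same direction.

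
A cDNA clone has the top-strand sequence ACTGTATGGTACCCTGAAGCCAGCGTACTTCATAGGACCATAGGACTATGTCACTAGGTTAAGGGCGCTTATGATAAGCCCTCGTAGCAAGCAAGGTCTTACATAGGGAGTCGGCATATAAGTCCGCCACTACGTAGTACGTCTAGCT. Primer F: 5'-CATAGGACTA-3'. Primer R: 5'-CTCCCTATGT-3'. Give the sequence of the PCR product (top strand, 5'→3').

The forward primer matches the template at positions 39–48.
Reverse complement of the reverse primer: ACATAGGGAG. This occurs on the top strand at positions 101–110.
The product is the template from position 39 through 110 (72 bp).

5'-CATAGGACTATGTCACTAGGTTAAGGGCGCTTATGATAAGCCCTCGTAGCAAGCAAGGTCTTACATAGGGAG-3'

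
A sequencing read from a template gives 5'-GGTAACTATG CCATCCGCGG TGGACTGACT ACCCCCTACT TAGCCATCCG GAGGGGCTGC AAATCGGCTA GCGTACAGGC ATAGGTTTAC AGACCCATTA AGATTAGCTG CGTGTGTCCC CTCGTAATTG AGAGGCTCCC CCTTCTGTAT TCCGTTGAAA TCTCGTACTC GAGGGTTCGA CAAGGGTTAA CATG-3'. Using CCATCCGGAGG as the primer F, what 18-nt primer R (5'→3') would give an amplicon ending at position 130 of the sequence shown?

The forward primer binds at positions 44–54; the product's 3' end on the top strand is position 130.
The reverse primer anneals to the top strand over positions 113–130, i.e. to TGTGTCCCCTCGTAATTG.
Its sequence written 5'→3' is the reverse complement: CAATTACGAGGGGACACA.

5'-CAATTACGAGGGGACACA-3'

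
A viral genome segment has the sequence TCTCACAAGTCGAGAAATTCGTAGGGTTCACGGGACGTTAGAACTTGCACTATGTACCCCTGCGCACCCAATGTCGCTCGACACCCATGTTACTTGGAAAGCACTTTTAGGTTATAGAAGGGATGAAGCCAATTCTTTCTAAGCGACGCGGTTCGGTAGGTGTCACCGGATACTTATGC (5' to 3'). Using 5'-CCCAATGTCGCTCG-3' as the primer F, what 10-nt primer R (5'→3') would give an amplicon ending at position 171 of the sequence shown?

5'-ATCCGGTGAC-3'

The forward primer binds at positions 67–80; the product's 3' end on the top strand is position 171.
The reverse primer anneals to the top strand over positions 162–171, i.e. to GTCACCGGAT.
Its sequence written 5'→3' is the reverse complement: ATCCGGTGAC.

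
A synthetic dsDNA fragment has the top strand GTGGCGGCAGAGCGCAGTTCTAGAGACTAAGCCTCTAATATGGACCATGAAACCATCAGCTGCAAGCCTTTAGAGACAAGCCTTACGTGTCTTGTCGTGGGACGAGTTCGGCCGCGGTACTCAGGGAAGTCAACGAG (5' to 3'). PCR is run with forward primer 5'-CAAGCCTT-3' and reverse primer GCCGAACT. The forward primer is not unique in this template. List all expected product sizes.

The forward primer CAAGCCTT matches the top strand at positions 63–70, 77–84.
The reverse primer's reverse complement is AGTTCGGC, matching at positions 105–112.
Each forward site pairs with the reverse site to give a product ending at position 112: sizes 50, 36 bp.

50 bp, 36 bp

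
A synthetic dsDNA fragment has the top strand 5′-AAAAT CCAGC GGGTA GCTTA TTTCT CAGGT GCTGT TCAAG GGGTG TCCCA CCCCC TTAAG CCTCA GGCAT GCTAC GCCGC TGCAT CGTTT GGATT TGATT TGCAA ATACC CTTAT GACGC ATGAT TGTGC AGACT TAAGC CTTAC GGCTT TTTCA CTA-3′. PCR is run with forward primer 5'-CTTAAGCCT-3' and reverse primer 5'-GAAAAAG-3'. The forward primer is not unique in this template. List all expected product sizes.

The forward primer CTTAAGCCT matches the top strand at positions 55–63, 134–142.
The reverse primer's reverse complement is CTTTTTC, matching at positions 148–154.
Each forward site pairs with the reverse site to give a product ending at position 154: sizes 100, 21 bp.

100 bp, 21 bp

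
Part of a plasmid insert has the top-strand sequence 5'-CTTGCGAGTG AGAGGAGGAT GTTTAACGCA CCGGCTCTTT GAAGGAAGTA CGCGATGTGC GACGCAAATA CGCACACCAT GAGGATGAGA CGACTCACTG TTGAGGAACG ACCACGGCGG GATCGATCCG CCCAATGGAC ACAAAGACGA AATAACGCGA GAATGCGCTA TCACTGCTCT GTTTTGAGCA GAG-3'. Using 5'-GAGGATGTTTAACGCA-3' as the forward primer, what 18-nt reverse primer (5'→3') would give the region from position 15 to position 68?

5'-TTTGCGTCGCACATCGCG-3'

The product's 3' end on the top strand is position 68.
The reverse primer anneals to the top strand over positions 51–68, i.e. to CGCGATGTGCGACGCAAA.
Its sequence written 5'→3' is the reverse complement: TTTGCGTCGCACATCGCG.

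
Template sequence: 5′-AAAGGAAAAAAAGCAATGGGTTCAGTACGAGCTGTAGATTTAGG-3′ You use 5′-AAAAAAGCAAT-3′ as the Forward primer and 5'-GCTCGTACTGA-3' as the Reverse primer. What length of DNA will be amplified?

Forward primer AAAAAAGCAAT is found on the top strand at positions 7–17.
Taking the reverse complement of GCTCGTACTGA gives TCAGTACGAGC, found at positions 22–32 on the template; the primer anneals here to the top strand with its 3' end pointing upstream.
The product runs from position 7 to position 32, so its length is 32 − 7 + 1 = 26 bp.

26 bp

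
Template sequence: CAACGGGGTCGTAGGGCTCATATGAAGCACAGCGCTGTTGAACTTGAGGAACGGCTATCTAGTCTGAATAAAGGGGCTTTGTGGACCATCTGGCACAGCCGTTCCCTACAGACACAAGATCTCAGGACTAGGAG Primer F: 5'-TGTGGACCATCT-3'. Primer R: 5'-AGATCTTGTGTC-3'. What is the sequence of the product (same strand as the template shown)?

5'-TGTGGACCATCTGGCACAGCCGTTCCCTACAGACACAAGATCT-3'

Scanning the template, TGTGGACCATCT occurs at positions 80–91; this primer anneals to the bottom strand there with its 3' end pointing downstream.
Reverse complement of the reverse primer: GACACAAGATCT. This occurs on the top strand at positions 111–122.
The product is the template from position 80 through 122 (43 bp).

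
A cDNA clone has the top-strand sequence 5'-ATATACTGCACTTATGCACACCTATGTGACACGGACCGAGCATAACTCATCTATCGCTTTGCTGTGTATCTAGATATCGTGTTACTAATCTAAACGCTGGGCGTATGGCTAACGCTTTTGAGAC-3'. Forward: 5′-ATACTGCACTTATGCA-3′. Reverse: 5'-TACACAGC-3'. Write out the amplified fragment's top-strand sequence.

5'-ATACTGCACTTATGCACACCTATGTGACACGGACCGAGCATAACTCATCTATCGCTTTGCTGTGTA-3'

Scanning the template, ATACTGCACTTATGCA occurs at positions 3–18; this primer anneals to the bottom strand there with its 3' end pointing downstream.
The reverse primer's reverse complement is GCTGTGTA, which matches the template at positions 61–68.
The product is the template from position 3 through 68 (66 bp).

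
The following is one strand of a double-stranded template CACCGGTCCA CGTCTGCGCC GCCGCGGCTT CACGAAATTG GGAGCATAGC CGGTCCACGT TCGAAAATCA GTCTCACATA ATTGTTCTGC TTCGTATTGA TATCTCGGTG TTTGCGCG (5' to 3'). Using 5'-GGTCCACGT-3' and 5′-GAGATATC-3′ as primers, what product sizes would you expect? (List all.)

102 bp, 55 bp

The forward primer GGTCCACGT matches the top strand at positions 5–13, 52–60.
The reverse primer's reverse complement is GATATCTC, matching at positions 99–106.
Each forward site pairs with the reverse site to give a product ending at position 106: sizes 102, 55 bp.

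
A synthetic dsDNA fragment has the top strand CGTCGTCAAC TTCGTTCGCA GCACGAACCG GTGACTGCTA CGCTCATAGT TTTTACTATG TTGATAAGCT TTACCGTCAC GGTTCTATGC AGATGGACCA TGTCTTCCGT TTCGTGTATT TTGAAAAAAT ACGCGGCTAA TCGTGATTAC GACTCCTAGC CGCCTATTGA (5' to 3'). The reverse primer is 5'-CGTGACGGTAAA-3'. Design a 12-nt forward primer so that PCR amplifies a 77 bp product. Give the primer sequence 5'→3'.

The reverse primer's reverse complement TTTACCGTCACG matches the template at positions 70–81, so the product ends at position 81.
A 77 bp product then starts at position 81 − 77 + 1 = 5.
The forward primer is identical to the top strand there: GTCAACTTCGTT.

5'-GTCAACTTCGTT-3'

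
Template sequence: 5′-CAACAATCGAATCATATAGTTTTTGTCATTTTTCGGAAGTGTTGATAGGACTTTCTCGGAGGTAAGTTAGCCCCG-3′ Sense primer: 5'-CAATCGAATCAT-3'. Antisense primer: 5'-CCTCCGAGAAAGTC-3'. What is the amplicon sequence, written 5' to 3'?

5'-CAATCGAATCATATAGTTTTTGTCATTTTTCGGAAGTGTTGATAGGACTTTCTCGGAGG-3'

The forward primer matches the template at positions 4–15.
Reverse complement of the reverse primer: GACTTTCTCGGAGG. This occurs on the top strand at positions 49–62.
The product is the template from position 4 through 62 (59 bp).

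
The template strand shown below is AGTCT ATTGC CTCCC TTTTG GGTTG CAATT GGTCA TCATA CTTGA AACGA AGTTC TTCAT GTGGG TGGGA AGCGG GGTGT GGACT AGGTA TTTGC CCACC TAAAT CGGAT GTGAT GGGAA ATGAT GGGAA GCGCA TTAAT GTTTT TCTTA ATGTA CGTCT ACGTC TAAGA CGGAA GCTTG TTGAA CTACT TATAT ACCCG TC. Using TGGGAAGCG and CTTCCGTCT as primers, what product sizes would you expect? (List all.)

111 bp, 52 bp

The forward primer TGGGAAGCG matches the top strand at positions 66–74, 125–133.
The reverse primer's reverse complement is AGACGGAAG, matching at positions 168–176.
Each forward site pairs with the reverse site to give a product ending at position 176: sizes 111, 52 bp.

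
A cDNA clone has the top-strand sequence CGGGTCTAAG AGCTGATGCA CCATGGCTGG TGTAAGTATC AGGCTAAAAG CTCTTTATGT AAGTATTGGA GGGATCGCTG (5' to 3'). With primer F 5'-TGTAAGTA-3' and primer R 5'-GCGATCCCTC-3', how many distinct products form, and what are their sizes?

Two products: 48 bp, 21 bp

The forward primer TGTAAGTA matches the top strand at positions 31–38, 58–65.
The reverse primer's reverse complement is GAGGGATCGC, matching at positions 69–78.
Each forward site pairs with the reverse site to give a product ending at position 78: sizes 48, 21 bp.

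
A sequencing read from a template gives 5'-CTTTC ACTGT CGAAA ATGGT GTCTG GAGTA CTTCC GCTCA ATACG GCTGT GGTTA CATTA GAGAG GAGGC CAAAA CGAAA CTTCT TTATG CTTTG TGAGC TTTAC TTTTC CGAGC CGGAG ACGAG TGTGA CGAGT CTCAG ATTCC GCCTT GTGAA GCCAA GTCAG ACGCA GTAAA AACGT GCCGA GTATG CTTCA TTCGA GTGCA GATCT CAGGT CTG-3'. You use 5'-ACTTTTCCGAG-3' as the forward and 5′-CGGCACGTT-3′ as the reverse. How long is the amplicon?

81 bp

The forward primer matches the template at positions 104–114.
The reverse primer's reverse complement is AACGTGCCG, which matches the template at positions 176–184.
Product length = (reverse-primer end) − (forward-primer start) + 1 = 184 − 104 + 1 = 81 bp.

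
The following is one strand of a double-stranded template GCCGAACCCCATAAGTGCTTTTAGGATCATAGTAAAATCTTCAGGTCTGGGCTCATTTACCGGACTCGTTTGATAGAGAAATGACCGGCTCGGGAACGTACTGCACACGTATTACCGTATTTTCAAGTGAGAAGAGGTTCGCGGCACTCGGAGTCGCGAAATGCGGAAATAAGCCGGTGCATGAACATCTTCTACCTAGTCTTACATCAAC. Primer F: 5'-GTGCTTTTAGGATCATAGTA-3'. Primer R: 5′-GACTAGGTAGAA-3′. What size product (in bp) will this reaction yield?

187 bp

Forward primer GTGCTTTTAGGATCATAGTA is found on the top strand at positions 15–34.
Taking the reverse complement of GACTAGGTAGAA gives TTCTACCTAGTC, found at positions 190–201 on the template; the primer anneals here to the top strand with its 3' end pointing upstream.
The product runs from position 15 to position 201, so its length is 201 − 15 + 1 = 187 bp.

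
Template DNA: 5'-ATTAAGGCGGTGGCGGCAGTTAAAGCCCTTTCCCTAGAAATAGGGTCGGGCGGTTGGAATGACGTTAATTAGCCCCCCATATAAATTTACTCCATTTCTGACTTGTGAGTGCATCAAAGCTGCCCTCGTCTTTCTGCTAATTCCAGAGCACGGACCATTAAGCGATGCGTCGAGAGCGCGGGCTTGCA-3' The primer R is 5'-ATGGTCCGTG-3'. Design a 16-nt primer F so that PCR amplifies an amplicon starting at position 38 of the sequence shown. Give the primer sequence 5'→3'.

The reverse primer's reverse complement CACGGACCAT matches the template at positions 149–158; the product starts at position 38.
The forward primer is identical to the top strand over positions 38–53: AAATAGGGTCGGGCGG.

5'-AAATAGGGTCGGGCGG-3'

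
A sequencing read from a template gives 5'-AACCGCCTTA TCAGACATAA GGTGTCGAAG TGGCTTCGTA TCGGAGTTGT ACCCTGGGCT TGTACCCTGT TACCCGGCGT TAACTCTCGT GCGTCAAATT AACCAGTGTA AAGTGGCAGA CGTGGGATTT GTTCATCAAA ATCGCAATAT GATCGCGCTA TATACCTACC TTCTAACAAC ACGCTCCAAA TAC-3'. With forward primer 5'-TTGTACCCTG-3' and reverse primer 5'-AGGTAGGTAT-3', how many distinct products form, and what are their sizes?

The forward primer TTGTACCCTG matches the top strand at positions 47–56, 60–69.
The reverse primer's reverse complement is ATACCTACCT, matching at positions 162–171.
Each forward site pairs with the reverse site to give a product ending at position 171: sizes 125, 112 bp.

Two products: 125 bp, 112 bp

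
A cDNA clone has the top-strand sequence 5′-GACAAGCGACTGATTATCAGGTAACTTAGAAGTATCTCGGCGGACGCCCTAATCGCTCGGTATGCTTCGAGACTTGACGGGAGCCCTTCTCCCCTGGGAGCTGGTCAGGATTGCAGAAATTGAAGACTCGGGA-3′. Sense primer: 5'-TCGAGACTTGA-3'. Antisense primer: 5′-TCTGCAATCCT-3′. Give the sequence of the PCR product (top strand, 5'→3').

5'-TCGAGACTTGACGGGAGCCCTTCTCCCCTGGGAGCTGGTCAGGATTGCAGA-3'

Scanning the template, TCGAGACTTGA occurs at positions 67–77; this primer anneals to the bottom strand there with its 3' end pointing downstream.
Taking the reverse complement of TCTGCAATCCT gives AGGATTGCAGA, found at positions 107–117 on the template; the primer anneals here to the top strand with its 3' end pointing upstream.
The product is the template from position 67 through 117 (51 bp).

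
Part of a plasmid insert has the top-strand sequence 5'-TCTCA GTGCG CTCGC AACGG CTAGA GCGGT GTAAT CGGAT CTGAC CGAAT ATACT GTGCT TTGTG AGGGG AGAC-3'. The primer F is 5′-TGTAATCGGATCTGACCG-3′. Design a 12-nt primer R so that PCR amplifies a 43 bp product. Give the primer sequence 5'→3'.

The forward primer binds at positions 30–47, so a 43 bp product ends at position 30 + 43 − 1 = 72.
The reverse primer anneals to the top strand over positions 61–72, i.e. to TTGTGAGGGGAG.
Its sequence written 5'→3' is the reverse complement: CTCCCCTCACAA.

5'-CTCCCCTCACAA-3'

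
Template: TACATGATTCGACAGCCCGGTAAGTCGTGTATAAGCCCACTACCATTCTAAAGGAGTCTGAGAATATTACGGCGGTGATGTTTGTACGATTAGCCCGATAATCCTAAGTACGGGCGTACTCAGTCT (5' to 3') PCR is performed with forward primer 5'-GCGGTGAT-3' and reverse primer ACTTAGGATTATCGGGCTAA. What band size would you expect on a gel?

38 bp

The forward primer matches the template at positions 72–79.
Reverse complement of the reverse primer: TTAGCCCGATAATCCTAAGT. This occurs on the top strand at positions 90–109.
Product length = (reverse-primer end) − (forward-primer start) + 1 = 109 − 72 + 1 = 38 bp.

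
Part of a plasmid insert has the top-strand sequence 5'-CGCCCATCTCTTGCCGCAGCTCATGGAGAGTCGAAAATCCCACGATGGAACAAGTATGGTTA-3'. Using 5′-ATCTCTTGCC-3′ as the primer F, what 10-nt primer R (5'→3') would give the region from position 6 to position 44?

The product's 3' end on the top strand is position 44.
The reverse primer anneals to the top strand over positions 35–44, i.e. to AAATCCCACG.
Its sequence written 5'→3' is the reverse complement: CGTGGGATTT.

5'-CGTGGGATTT-3'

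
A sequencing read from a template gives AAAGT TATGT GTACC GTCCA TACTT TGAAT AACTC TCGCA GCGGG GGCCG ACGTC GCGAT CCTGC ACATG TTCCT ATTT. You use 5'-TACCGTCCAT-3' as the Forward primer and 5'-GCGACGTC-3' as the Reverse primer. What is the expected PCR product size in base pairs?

Scanning the template, TACCGTCCAT occurs at positions 12–21; this primer anneals to the bottom strand there with its 3' end pointing downstream.
The reverse primer's reverse complement is GACGTCGC, which matches the template at positions 50–57.
The product runs from position 12 to position 57, so its length is 57 − 12 + 1 = 46 bp.

46 bp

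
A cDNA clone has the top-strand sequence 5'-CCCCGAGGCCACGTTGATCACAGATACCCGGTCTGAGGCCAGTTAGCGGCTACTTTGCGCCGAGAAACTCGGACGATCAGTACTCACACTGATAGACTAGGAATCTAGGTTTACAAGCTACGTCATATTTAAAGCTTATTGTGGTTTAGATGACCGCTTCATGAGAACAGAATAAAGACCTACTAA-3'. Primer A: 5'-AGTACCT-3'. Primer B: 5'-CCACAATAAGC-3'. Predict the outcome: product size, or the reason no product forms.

Primer A (AGTACCT) does not match the top strand, and its reverse complement AGGTACT does not match either.
With no annealing site for primer A, no amplification occurs.

No product — primer A has no binding site in the template.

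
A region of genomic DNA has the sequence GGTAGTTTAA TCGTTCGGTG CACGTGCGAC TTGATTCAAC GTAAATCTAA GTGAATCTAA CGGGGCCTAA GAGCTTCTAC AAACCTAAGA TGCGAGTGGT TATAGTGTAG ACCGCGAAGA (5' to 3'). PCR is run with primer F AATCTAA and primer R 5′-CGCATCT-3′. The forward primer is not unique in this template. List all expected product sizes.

The forward primer AATCTAA matches the top strand at positions 44–50, 54–60.
The reverse primer's reverse complement is AGATGCG, matching at positions 88–94.
Each forward site pairs with the reverse site to give a product ending at position 94: sizes 51, 41 bp.

51 bp, 41 bp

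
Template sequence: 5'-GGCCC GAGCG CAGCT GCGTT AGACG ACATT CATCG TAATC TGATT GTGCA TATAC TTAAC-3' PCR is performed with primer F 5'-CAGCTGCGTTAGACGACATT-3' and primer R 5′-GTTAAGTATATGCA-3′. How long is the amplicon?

The forward primer matches the template at positions 11–30.
Reverse complement of the reverse primer: TGCATATACTTAAC. This occurs on the top strand at positions 47–60.
Amplicon spans positions 11–60: 50 bp.

50 bp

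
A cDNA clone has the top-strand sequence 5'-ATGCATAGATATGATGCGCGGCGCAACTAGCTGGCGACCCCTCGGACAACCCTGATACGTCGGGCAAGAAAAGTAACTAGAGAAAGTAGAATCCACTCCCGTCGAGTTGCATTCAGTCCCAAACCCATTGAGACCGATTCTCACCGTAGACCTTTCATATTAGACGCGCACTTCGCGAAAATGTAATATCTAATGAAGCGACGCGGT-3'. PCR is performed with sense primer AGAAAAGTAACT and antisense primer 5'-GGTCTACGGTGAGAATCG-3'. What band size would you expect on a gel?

Forward primer AGAAAAGTAACT is found on the top strand at positions 67–78.
Taking the reverse complement of GGTCTACGGTGAGAATCG gives CGATTCTCACCGTAGACC, found at positions 135–152 on the template; the primer anneals here to the top strand with its 3' end pointing upstream.
The product runs from position 67 to position 152, so its length is 152 − 67 + 1 = 86 bp.

86 bp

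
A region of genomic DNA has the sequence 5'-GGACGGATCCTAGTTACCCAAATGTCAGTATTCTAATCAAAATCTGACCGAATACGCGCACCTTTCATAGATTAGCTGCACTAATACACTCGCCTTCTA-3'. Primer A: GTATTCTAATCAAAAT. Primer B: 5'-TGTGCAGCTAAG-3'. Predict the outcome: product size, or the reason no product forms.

Primer B (TGTGCAGCTAAG) does not match the top strand, and its reverse complement CTTAGCTGCACA does not match either.
With no annealing site for primer B, no amplification occurs.

No product — primer B has no binding site in the template.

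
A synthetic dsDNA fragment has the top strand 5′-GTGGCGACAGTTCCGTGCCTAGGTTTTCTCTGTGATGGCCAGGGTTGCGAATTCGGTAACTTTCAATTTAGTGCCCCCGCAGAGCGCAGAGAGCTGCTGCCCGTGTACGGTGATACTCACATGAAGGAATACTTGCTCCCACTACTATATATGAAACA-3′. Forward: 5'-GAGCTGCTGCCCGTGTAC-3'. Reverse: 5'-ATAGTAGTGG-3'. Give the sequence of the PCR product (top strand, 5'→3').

The forward primer matches the template at positions 91–108.
Taking the reverse complement of ATAGTAGTGG gives CCACTACTAT, found at positions 139–148 on the template; the primer anneals here to the top strand with its 3' end pointing upstream.
The product is the template from position 91 through 148 (58 bp).

5'-GAGCTGCTGCCCGTGTACGGTGATACTCACATGAAGGAATACTTGCTCCCACTACTAT-3'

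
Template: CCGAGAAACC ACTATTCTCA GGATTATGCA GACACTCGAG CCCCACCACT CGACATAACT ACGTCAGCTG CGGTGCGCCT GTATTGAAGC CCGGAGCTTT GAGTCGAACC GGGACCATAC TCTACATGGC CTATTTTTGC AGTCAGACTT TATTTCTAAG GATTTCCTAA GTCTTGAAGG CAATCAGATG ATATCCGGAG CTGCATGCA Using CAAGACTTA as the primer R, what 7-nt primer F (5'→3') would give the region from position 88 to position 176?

The reverse primer's reverse complement TAAGTCTTG matches the template at positions 168–176; the product starts at position 88.
The forward primer is identical to the top strand over positions 88–94: AGCCCGG.

5'-AGCCCGG-3'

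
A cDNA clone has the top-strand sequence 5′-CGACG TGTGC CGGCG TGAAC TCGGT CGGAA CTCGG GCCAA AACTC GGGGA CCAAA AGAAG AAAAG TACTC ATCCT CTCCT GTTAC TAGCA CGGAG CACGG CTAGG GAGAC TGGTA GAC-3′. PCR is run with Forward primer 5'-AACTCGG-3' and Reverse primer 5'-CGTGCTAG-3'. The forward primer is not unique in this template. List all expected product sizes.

The forward primer AACTCGG matches the top strand at positions 18–24, 29–35, 41–47.
The reverse primer's reverse complement is CTAGCACG, matching at positions 85–92.
Each forward site pairs with the reverse site to give a product ending at position 92: sizes 75, 64, 52 bp.

75 bp, 64 bp, 52 bp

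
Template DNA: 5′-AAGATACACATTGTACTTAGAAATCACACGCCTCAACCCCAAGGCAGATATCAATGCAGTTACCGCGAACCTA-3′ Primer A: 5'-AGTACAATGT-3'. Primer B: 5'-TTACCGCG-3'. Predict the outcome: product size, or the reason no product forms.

No product — the primers' 3' ends point away from each other.

Primer A (AGTACAATGT) has reverse complement ACATTGTACT, which matches the top strand at positions 8–17; primer A anneals to the top strand there with its 3' end pointing upstream toward position 8.
Primer B (TTACCGCG) matches the top strand directly at positions 60–67; it anneals to the bottom strand with its 3' end pointing downstream toward position 67.
The 3' ends diverge (primer A extends toward position 1, primer B toward position 73), so the primers never converge on a shared product.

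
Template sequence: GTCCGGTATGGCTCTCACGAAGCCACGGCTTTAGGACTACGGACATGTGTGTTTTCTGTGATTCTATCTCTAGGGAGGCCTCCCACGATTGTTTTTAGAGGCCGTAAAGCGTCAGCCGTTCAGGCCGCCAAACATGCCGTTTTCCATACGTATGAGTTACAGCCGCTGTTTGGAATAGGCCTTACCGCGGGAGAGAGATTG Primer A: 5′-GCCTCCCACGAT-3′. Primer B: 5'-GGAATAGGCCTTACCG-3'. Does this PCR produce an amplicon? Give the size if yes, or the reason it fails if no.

No product — both primers anneal to the same strand and extend in the same direction.

Primer A (GCCTCCCACGAT) matches the top strand at positions 78–89 (3' end points downstream).
Primer B (GGAATAGGCCTTACCG) also matches the top strand directly, at positions 172–187 — its reverse complement CGGTAAGGCCTATTCC is not present.
Both primers anneal to the bottom strand with 3' ends pointing the same way, so neither can prime synthesis back toward the other.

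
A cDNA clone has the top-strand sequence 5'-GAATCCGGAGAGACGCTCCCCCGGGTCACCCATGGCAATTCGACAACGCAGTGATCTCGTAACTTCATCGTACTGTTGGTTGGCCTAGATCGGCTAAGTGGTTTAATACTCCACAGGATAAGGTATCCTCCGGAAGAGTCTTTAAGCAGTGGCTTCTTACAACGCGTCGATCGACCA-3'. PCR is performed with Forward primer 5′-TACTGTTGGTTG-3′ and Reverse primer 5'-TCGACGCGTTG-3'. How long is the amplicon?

The forward primer matches the template at positions 71–82.
The reverse primer's reverse complement is CAACGCGTCGA, which matches the template at positions 160–170.
Product length = (reverse-primer end) − (forward-primer start) + 1 = 170 − 71 + 1 = 100 bp.

100 bp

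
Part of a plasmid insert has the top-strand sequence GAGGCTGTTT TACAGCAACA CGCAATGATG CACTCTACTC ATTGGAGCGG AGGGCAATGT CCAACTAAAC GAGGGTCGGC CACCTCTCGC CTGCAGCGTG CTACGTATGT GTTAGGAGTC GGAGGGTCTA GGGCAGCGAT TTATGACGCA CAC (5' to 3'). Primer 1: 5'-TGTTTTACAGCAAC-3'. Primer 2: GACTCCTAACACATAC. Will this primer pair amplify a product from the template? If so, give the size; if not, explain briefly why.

Yes — a 115 bp product.

Primer 1 (TGTTTTACAGCAAC) matches the top strand at positions 6–19; it acts as a forward primer.
Primer 2's reverse complement is GTATGTGTTAGGAGTC, matching the top strand at positions 105–120; it acts as a reverse primer.
The 3' ends face each other across positions 6–120, giving a 115 bp product.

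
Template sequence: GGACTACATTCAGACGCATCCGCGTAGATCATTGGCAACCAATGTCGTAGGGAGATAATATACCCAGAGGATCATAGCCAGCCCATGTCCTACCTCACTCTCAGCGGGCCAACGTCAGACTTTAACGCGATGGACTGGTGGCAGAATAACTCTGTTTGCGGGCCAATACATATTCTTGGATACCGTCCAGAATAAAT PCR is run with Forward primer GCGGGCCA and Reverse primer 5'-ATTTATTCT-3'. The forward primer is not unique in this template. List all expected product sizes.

The forward primer GCGGGCCA matches the top strand at positions 104–111, 158–165.
The reverse primer's reverse complement is AGAATAAAT, matching at positions 189–197.
Each forward site pairs with the reverse site to give a product ending at position 197: sizes 94, 40 bp.

94 bp, 40 bp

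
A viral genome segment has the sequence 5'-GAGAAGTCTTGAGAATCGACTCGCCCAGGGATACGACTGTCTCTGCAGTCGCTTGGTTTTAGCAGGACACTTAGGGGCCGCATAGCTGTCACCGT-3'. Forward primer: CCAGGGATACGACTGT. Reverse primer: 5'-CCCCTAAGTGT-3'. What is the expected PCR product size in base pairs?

Scanning the template, CCAGGGATACGACTGT occurs at positions 25–40; this primer anneals to the bottom strand there with its 3' end pointing downstream.
The reverse primer's reverse complement is ACACTTAGGGG, which matches the template at positions 67–77.
Amplicon spans positions 25–77: 53 bp.

53 bp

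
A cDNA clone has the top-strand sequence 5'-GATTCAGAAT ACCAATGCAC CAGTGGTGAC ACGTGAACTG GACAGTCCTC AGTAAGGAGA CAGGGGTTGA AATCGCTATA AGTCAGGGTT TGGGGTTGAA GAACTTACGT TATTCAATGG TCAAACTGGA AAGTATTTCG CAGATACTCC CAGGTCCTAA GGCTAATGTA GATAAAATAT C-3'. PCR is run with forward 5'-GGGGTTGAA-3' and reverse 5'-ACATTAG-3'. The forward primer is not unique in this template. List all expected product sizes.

107 bp, 78 bp

The forward primer GGGGTTGAA matches the top strand at positions 63–71, 92–100.
The reverse primer's reverse complement is CTAATGT, matching at positions 163–169.
Each forward site pairs with the reverse site to give a product ending at position 169: sizes 107, 78 bp.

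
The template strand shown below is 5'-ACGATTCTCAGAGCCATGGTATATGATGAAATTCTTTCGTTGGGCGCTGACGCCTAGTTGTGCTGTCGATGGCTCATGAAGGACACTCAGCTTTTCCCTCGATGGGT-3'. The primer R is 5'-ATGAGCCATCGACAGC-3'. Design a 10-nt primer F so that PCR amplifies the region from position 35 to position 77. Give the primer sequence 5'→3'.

The reverse primer's reverse complement GCTGTCGATGGCTCAT matches the template at positions 62–77; the product starts at position 35.
The forward primer is identical to the top strand over positions 35–44: TTTCGTTGGG.

5'-TTTCGTTGGG-3'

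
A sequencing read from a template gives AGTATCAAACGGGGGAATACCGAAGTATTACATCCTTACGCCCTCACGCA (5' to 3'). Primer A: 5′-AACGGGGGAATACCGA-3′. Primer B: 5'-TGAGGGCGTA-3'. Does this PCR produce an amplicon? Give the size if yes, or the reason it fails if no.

Yes — a 39 bp product.

Primer A (AACGGGGGAATACCGA) matches the top strand at positions 8–23; it acts as a forward primer.
Primer B's reverse complement is TACGCCCTCA, matching the top strand at positions 37–46; it acts as a reverse primer.
The 3' ends face each other across positions 8–46, giving a 39 bp product.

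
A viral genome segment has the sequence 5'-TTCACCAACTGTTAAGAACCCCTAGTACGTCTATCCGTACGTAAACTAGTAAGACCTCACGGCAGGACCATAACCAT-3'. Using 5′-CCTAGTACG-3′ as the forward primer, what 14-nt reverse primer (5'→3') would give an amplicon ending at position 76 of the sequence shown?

5'-TGGTTATGGTCCTG-3'

The forward primer binds at positions 21–29; the product's 3' end on the top strand is position 76.
The reverse primer anneals to the top strand over positions 63–76, i.e. to CAGGACCATAACCA.
Its sequence written 5'→3' is the reverse complement: TGGTTATGGTCCTG.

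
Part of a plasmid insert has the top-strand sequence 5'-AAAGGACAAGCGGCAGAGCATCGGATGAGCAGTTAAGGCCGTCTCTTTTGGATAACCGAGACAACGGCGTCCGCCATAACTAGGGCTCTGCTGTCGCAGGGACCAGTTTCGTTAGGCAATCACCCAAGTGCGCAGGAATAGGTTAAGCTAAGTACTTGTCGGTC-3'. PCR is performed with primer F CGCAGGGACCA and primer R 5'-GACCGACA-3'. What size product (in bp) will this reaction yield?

Forward primer CGCAGGGACCA is found on the top strand at positions 95–105.
Reverse complement of the reverse primer: TGTCGGTC. This occurs on the top strand at positions 157–164.
Product length = (reverse-primer end) − (forward-primer start) + 1 = 164 − 95 + 1 = 70 bp.

70 bp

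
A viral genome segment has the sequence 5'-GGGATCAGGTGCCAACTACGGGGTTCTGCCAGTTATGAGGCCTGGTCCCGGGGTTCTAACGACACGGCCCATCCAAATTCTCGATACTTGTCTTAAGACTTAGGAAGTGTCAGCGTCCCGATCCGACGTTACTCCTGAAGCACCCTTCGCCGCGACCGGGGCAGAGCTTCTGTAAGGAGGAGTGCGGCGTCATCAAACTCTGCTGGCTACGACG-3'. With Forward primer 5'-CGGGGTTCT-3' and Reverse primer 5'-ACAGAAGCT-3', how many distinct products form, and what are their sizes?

Two products: 155 bp, 125 bp

The forward primer CGGGGTTCT matches the top strand at positions 19–27, 49–57.
The reverse primer's reverse complement is AGCTTCTGT, matching at positions 165–173.
Each forward site pairs with the reverse site to give a product ending at position 173: sizes 155, 125 bp.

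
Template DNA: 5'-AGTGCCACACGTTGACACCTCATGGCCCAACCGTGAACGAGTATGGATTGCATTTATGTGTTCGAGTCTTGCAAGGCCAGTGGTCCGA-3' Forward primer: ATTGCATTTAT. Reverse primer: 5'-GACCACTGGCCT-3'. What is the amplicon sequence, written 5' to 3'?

The forward primer matches the template at positions 47–57.
Reverse complement of the reverse primer: AGGCCAGTGGTC. This occurs on the top strand at positions 74–85.
The product is the template from position 47 through 85 (39 bp).

5'-ATTGCATTTATGTGTTCGAGTCTTGCAAGGCCAGTGGTC-3'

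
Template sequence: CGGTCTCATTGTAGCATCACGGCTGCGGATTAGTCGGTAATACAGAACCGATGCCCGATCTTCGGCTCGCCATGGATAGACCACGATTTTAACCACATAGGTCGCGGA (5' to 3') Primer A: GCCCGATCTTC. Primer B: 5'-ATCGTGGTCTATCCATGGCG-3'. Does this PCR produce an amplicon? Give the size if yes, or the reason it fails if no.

Primer A (GCCCGATCTTC) matches the top strand at positions 53–63; it acts as a forward primer.
Primer B's reverse complement is CGCCATGGATAGACCACGAT, matching the top strand at positions 68–87; it acts as a reverse primer.
The 3' ends face each other across positions 53–87, giving a 35 bp product.

Yes — a 35 bp product.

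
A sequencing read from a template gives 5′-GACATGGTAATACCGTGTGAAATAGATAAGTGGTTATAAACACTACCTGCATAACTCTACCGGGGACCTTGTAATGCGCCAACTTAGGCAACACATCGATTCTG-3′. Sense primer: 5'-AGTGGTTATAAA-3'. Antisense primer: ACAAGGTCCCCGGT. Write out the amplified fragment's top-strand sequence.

Scanning the template, AGTGGTTATAAA occurs at positions 29–40; this primer anneals to the bottom strand there with its 3' end pointing downstream.
The reverse primer's reverse complement is ACCGGGGACCTTGT, which matches the template at positions 59–72.
The product is the template from position 29 through 72 (44 bp).

5'-AGTGGTTATAAACACTACCTGCATAACTCTACCGGGGACCTTGT-3'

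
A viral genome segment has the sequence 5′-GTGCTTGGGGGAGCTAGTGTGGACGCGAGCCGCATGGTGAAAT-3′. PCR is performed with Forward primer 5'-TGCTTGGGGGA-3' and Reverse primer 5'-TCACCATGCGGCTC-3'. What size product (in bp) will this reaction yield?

Scanning the template, TGCTTGGGGGA occurs at positions 2–12; this primer anneals to the bottom strand there with its 3' end pointing downstream.
The reverse primer's reverse complement is GAGCCGCATGGTGA, which matches the template at positions 27–40.
Product length = (reverse-primer end) − (forward-primer start) + 1 = 40 − 2 + 1 = 39 bp.

39 bp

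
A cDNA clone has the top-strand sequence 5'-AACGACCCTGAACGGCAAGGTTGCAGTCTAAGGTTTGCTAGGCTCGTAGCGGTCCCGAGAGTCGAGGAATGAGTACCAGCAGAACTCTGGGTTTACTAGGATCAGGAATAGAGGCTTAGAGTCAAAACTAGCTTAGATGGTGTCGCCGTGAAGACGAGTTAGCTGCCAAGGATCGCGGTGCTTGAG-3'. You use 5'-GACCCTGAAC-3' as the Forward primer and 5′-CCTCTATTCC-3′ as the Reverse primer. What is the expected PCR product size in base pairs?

111 bp

The forward primer matches the template at positions 4–13.
The reverse primer's reverse complement is GGAATAGAGG, which matches the template at positions 105–114.
Amplicon spans positions 4–114: 111 bp.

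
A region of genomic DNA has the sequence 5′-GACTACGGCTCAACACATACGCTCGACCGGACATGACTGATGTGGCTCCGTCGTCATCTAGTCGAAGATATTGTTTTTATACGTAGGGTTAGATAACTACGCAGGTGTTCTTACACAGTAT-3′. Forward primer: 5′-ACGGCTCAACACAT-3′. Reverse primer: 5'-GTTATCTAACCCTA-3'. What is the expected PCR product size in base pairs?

93 bp

Forward primer ACGGCTCAACACAT is found on the top strand at positions 5–18.
Reverse complement of the reverse primer: TAGGGTTAGATAAC. This occurs on the top strand at positions 84–97.
Amplicon spans positions 5–97: 93 bp.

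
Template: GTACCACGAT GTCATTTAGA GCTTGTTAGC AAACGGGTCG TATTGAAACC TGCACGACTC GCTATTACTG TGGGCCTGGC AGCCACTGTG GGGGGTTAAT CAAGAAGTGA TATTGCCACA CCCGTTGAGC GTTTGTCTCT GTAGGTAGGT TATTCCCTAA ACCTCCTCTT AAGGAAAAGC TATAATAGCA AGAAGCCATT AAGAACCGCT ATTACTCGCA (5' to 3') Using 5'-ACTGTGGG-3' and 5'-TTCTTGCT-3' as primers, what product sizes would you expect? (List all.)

The forward primer ACTGTGGG matches the top strand at positions 67–74, 85–92.
The reverse primer's reverse complement is AGCAAGAA, matching at positions 187–194.
Each forward site pairs with the reverse site to give a product ending at position 194: sizes 128, 110 bp.

128 bp, 110 bp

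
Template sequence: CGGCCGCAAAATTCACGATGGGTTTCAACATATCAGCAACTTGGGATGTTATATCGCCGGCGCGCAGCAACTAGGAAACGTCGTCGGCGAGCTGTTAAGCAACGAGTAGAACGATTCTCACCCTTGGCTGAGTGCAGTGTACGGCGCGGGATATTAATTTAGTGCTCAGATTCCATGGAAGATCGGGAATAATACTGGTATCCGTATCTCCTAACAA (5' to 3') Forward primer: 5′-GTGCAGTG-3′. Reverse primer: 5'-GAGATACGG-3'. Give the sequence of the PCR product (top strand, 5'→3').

5'-GTGCAGTGTACGGCGCGGGATATTAATTTAGTGCTCAGATTCCATGGAAGATCGGGAATAATACTGGTATCCGTATCTC-3'

Forward primer GTGCAGTG is found on the top strand at positions 132–139.
Reverse complement of the reverse primer: CCGTATCTC. This occurs on the top strand at positions 202–210.
The product is the template from position 132 through 210 (79 bp).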